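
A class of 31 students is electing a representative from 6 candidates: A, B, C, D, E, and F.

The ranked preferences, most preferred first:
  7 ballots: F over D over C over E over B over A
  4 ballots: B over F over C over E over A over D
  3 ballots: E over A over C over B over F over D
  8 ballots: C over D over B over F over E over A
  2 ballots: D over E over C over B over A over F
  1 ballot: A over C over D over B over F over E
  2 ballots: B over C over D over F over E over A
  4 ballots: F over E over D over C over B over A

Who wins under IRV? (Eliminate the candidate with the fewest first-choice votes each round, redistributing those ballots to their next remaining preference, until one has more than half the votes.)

C

Round 1: A 1, B 6, C 8, D 2, E 3, F 11. A eliminated.
Round 2: B 6, C 9, D 2, E 3, F 11. D eliminated.
Round 3: B 6, C 9, E 5, F 11. E eliminated.
Round 4: B 6, C 14, F 11. B eliminated.
Round 5: C 16, F 15. C has a majority (≥16).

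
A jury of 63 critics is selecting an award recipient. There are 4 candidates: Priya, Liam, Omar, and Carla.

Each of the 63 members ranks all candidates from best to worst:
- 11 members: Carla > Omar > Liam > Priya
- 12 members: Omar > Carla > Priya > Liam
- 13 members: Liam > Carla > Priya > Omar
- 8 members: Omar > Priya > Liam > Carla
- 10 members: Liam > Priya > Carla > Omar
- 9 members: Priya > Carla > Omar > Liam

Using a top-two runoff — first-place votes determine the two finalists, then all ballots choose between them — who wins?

Omar

Round 1 first-place votes: Priya 9, Liam 23, Omar 20, Carla 11. Liam and Omar advance.
Runoff: Liam is ranked above Omar on 23 ballots, Omar above Liam on 40.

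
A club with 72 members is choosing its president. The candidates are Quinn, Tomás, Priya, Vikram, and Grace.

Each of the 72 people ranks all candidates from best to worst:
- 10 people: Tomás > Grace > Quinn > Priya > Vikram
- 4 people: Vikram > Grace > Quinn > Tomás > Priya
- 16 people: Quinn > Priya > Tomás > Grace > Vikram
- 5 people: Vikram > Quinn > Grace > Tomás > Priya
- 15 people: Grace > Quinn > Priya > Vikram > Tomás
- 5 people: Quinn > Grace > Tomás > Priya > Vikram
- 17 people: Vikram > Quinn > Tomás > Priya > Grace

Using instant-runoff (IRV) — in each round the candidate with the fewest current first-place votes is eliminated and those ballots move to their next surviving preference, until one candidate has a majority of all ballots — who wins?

Round 1: Quinn 21, Tomás 10, Priya 0, Vikram 26, Grace 15. Priya eliminated.
Round 2: Quinn 21, Tomás 10, Vikram 26, Grace 15. Tomás eliminated.
Round 3: Quinn 21, Vikram 26, Grace 25. Quinn eliminated.
Round 4: Vikram 26, Grace 46. Grace has a majority (≥37).

Grace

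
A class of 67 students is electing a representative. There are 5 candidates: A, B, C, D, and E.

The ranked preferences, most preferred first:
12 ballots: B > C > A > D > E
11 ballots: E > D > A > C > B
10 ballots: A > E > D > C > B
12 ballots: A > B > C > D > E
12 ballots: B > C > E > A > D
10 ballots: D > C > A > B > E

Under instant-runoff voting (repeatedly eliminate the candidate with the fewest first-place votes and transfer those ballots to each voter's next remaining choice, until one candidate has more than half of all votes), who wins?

A

Round 1: A 22, B 24, C 0, D 10, E 11. C eliminated.
Round 2: A 22, B 24, D 10, E 11. D eliminated.
Round 3: A 32, B 24, E 11. E eliminated.
Round 4: A 43, B 24. A has a majority (≥34).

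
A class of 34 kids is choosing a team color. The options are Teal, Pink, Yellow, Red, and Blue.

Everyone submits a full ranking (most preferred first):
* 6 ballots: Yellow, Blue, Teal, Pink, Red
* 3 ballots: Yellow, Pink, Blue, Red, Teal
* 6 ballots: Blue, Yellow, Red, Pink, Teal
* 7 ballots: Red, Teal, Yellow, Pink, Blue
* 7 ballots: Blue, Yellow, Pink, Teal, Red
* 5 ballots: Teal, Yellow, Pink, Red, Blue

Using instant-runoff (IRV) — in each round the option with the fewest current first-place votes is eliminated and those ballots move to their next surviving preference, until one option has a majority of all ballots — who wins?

Round 1: Teal 5, Pink 0, Yellow 9, Red 7, Blue 13. Pink eliminated.
Round 2: Teal 5, Yellow 9, Red 7, Blue 13. Teal eliminated.
Round 3: Yellow 14, Red 7, Blue 13. Red eliminated.
Round 4: Yellow 21, Blue 13. Yellow has a majority (≥18).

Yellow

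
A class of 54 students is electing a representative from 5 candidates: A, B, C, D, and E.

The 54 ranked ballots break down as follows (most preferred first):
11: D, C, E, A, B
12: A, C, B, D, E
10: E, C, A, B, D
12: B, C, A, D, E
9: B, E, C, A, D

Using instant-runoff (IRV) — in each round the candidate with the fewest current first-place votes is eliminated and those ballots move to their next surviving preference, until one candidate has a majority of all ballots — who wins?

A

Round 1: A 12, B 21, C 0, D 11, E 10. C eliminated.
Round 2: A 12, B 21, D 11, E 10. E eliminated.
Round 3: A 22, B 21, D 11. D eliminated.
Round 4: A 33, B 21. A has a majority (≥28).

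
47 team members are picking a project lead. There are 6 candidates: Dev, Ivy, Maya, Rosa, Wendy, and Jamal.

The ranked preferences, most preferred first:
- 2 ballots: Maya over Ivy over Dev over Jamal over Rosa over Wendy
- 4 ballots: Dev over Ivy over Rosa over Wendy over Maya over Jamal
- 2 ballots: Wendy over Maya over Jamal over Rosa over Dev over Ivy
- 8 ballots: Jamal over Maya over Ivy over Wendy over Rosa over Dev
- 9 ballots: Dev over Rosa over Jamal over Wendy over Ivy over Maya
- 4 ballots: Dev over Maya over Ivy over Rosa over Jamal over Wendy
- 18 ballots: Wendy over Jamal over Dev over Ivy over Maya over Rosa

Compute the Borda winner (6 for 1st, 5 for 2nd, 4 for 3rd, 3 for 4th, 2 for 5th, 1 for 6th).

Jamal

Dev: 2×4 + 4×6 + 2×2 + 8×1 + 9×6 + 4×6 + 18×4 = 194
Ivy: 2×5 + 4×5 + 2×1 + 8×4 + 9×2 + 4×4 + 18×3 = 152
Maya: 2×6 + 4×2 + 2×5 + 8×5 + 9×1 + 4×5 + 18×2 = 135
Rosa: 2×2 + 4×4 + 2×3 + 8×2 + 9×5 + 4×3 + 18×1 = 117
Wendy: 2×1 + 4×3 + 2×6 + 8×3 + 9×3 + 4×1 + 18×6 = 189
Jamal: 2×3 + 4×1 + 2×4 + 8×6 + 9×4 + 4×2 + 18×5 = 200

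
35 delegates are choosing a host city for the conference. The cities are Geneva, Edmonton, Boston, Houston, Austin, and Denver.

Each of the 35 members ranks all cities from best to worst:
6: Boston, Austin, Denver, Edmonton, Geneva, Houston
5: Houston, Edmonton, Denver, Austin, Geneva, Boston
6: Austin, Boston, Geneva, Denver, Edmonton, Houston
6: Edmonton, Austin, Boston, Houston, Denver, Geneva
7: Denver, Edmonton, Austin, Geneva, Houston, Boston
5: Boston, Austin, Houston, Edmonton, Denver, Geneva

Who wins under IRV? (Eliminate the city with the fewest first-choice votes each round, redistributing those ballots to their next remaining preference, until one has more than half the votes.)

Round 1: Geneva 0, Edmonton 6, Boston 11, Houston 5, Austin 6, Denver 7. Geneva eliminated.
Round 2: Edmonton 6, Boston 11, Houston 5, Austin 6, Denver 7. Houston eliminated.
Round 3: Edmonton 11, Boston 11, Austin 6, Denver 7. Austin eliminated.
Round 4: Edmonton 11, Boston 17, Denver 7. Denver eliminated.
Round 5: Edmonton 18, Boston 17. Edmonton has a majority (≥18).

Edmonton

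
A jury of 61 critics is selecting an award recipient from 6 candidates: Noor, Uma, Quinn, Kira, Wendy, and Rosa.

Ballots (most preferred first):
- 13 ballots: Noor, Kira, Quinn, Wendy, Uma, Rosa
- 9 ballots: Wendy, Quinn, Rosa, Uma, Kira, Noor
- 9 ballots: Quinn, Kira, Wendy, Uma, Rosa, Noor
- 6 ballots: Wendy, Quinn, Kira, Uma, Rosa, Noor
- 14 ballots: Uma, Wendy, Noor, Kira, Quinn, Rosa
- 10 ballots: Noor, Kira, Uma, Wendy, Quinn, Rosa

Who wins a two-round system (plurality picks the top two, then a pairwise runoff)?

Round 1 first-place votes: Noor 23, Uma 14, Quinn 9, Kira 0, Wendy 15, Rosa 0. Noor and Wendy advance.
Runoff: Noor is ranked above Wendy on 23 ballots, Wendy above Noor on 38.

Wendy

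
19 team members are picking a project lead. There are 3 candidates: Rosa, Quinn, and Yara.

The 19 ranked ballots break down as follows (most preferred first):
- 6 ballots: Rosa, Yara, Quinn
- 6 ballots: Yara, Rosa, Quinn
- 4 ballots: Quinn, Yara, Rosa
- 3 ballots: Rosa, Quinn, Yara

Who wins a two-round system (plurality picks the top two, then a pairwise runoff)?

Round 1 first-place votes: Rosa 9, Quinn 4, Yara 6. Rosa and Yara advance.
Runoff: Rosa is ranked above Yara on 9 ballots, Yara above Rosa on 10.

Yara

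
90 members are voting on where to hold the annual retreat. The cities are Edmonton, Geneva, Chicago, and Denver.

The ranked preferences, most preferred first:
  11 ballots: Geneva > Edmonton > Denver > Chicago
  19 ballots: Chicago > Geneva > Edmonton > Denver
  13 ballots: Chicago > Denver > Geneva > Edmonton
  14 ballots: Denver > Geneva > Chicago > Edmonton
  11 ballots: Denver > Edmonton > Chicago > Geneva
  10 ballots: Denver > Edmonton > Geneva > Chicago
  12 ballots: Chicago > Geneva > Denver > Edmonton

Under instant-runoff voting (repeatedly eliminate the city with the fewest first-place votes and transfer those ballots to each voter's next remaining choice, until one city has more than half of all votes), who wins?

Round 1: Edmonton 0, Geneva 11, Chicago 44, Denver 35. Edmonton eliminated.
Round 2: Geneva 11, Chicago 44, Denver 35. Geneva eliminated.
Round 3: Chicago 44, Denver 46. Denver has a majority (≥46).

Denver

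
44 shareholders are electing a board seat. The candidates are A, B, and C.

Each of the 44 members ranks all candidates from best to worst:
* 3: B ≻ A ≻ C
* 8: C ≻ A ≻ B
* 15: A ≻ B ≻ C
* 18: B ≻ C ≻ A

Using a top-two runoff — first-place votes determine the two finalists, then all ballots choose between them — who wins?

Round 1 first-place votes: A 15, B 21, C 8. B and A advance.
Runoff: B is ranked above A on 21 ballots, A above B on 23.

A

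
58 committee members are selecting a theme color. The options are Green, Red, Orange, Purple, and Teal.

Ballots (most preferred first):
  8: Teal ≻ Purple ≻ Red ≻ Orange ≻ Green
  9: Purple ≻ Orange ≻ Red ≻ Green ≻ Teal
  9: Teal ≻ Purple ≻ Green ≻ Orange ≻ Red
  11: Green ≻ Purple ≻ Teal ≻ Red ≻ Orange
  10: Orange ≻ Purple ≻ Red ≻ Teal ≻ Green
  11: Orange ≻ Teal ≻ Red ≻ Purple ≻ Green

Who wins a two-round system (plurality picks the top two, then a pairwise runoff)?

Orange

Round 1 first-place votes: Green 11, Red 0, Orange 21, Purple 9, Teal 17. Orange and Teal advance.
Runoff: Orange is ranked above Teal on 30 ballots, Teal above Orange on 28.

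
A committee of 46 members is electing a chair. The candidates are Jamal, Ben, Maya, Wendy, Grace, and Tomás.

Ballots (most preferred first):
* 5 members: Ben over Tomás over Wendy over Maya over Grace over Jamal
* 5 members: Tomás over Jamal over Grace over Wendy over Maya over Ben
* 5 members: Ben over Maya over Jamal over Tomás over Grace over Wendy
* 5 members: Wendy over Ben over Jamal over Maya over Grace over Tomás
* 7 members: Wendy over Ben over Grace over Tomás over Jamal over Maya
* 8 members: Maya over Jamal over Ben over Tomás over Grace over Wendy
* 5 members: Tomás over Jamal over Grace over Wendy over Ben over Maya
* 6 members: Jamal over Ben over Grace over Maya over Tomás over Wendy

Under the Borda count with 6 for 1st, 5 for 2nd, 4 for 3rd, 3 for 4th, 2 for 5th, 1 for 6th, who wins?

Jamal: 5×1 + 5×5 + 5×4 + 5×4 + 7×2 + 8×5 + 5×5 + 6×6 = 185
Ben: 5×6 + 5×1 + 5×6 + 5×5 + 7×5 + 8×4 + 5×2 + 6×5 = 197
Maya: 5×3 + 5×2 + 5×5 + 5×3 + 7×1 + 8×6 + 5×1 + 6×3 = 143
Wendy: 5×4 + 5×3 + 5×1 + 5×6 + 7×6 + 8×1 + 5×3 + 6×1 = 141
Grace: 5×2 + 5×4 + 5×2 + 5×2 + 7×4 + 8×2 + 5×4 + 6×4 = 138
Tomás: 5×5 + 5×6 + 5×3 + 5×1 + 7×3 + 8×3 + 5×6 + 6×2 = 162

Ben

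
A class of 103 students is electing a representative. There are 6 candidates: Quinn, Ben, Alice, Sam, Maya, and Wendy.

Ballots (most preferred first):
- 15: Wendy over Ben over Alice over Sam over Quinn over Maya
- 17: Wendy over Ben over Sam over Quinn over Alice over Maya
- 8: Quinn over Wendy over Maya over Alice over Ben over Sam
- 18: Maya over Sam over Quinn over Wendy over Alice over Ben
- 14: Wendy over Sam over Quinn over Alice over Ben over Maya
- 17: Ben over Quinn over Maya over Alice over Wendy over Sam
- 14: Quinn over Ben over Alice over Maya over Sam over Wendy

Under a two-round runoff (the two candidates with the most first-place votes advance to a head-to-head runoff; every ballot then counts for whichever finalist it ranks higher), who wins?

Quinn

Round 1 first-place votes: Quinn 22, Ben 17, Alice 0, Sam 0, Maya 18, Wendy 46. Wendy and Quinn advance.
Runoff: Wendy is ranked above Quinn on 46 ballots, Quinn above Wendy on 57.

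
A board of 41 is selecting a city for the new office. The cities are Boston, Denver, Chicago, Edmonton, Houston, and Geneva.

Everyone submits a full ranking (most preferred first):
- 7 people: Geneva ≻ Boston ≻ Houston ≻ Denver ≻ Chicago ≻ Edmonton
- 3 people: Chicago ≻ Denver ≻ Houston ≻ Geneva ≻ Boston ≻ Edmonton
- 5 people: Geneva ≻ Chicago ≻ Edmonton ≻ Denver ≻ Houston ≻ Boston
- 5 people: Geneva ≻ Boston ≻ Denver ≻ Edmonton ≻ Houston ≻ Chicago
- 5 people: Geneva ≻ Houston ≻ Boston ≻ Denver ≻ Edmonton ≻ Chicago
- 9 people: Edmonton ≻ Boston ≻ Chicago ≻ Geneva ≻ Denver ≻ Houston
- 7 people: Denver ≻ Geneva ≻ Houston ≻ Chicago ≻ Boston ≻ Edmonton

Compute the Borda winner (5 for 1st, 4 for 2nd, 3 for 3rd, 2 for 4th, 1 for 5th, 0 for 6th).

Geneva

Boston: 7×4 + 3×1 + 5×0 + 5×4 + 5×3 + 9×4 + 7×1 = 109
Denver: 7×2 + 3×4 + 5×2 + 5×3 + 5×2 + 9×1 + 7×5 = 105
Chicago: 7×1 + 3×5 + 5×4 + 5×0 + 5×0 + 9×3 + 7×2 = 83
Edmonton: 7×0 + 3×0 + 5×3 + 5×2 + 5×1 + 9×5 + 7×0 = 75
Houston: 7×3 + 3×3 + 5×1 + 5×1 + 5×4 + 9×0 + 7×3 = 81
Geneva: 7×5 + 3×2 + 5×5 + 5×5 + 5×5 + 9×2 + 7×4 = 162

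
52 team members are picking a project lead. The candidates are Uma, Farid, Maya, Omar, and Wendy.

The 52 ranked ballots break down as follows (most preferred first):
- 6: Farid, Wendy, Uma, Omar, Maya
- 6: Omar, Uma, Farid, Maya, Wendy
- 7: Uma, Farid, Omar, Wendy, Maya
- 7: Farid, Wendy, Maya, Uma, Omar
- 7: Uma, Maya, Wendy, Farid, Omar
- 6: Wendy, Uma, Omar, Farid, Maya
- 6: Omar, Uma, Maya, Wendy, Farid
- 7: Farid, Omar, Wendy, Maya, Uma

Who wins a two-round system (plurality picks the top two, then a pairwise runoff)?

Round 1 first-place votes: Uma 14, Farid 20, Maya 0, Omar 12, Wendy 6. Farid and Uma advance.
Runoff: Farid is ranked above Uma on 20 ballots, Uma above Farid on 32.

Uma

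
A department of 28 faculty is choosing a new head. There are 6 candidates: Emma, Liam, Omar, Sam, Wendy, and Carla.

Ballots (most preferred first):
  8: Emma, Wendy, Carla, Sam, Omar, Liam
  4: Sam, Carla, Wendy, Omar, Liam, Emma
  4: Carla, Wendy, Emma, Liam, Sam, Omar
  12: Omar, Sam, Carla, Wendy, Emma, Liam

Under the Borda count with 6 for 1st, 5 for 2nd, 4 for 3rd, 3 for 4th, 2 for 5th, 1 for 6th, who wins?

Emma: 8×6 + 4×1 + 4×4 + 12×2 = 92
Liam: 8×1 + 4×2 + 4×3 + 12×1 = 40
Omar: 8×2 + 4×3 + 4×1 + 12×6 = 104
Sam: 8×3 + 4×6 + 4×2 + 12×5 = 116
Wendy: 8×5 + 4×4 + 4×5 + 12×3 = 112
Carla: 8×4 + 4×5 + 4×6 + 12×4 = 124

Carla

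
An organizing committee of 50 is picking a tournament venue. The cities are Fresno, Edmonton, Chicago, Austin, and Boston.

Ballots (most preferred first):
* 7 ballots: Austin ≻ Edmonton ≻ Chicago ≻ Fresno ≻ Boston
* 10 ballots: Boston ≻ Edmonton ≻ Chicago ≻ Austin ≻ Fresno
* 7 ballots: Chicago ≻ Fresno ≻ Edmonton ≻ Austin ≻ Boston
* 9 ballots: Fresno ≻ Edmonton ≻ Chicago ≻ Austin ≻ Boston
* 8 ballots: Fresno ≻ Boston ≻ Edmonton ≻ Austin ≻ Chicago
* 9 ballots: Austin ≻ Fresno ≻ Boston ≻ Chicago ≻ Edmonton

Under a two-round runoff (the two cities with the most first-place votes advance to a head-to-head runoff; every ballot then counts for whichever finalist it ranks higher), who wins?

Austin

Round 1 first-place votes: Fresno 17, Edmonton 0, Chicago 7, Austin 16, Boston 10. Fresno and Austin advance.
Runoff: Fresno is ranked above Austin on 24 ballots, Austin above Fresno on 26.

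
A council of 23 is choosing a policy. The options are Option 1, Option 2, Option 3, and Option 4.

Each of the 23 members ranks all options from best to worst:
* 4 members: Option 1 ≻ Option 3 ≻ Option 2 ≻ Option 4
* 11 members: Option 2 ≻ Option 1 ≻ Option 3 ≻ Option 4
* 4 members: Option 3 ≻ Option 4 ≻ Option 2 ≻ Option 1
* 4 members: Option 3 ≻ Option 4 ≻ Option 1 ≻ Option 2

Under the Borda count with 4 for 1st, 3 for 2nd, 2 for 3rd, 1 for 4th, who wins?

Option 3

Option 1: 4×4 + 11×3 + 4×1 + 4×2 = 61
Option 2: 4×2 + 11×4 + 4×2 + 4×1 = 64
Option 3: 4×3 + 11×2 + 4×4 + 4×4 = 66
Option 4: 4×1 + 11×1 + 4×3 + 4×3 = 39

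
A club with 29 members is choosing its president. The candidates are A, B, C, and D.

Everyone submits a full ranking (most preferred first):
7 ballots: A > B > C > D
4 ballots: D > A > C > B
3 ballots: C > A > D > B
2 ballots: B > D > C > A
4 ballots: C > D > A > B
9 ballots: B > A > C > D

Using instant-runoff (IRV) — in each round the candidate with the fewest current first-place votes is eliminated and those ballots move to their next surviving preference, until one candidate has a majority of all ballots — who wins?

A

Round 1: A 7, B 11, C 7, D 4. D eliminated.
Round 2: A 11, B 11, C 7. C eliminated.
Round 3: A 18, B 11. A has a majority (≥15).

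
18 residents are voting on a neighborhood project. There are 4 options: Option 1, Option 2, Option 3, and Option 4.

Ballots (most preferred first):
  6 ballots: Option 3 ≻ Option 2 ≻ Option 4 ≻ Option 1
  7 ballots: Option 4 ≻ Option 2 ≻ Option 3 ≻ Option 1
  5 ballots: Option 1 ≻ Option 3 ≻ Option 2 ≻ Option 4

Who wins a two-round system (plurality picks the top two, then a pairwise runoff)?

Round 1 first-place votes: Option 1 5, Option 2 0, Option 3 6, Option 4 7. Option 4 and Option 3 advance.
Runoff: Option 4 is ranked above Option 3 on 7 ballots, Option 3 above Option 4 on 11.

Option 3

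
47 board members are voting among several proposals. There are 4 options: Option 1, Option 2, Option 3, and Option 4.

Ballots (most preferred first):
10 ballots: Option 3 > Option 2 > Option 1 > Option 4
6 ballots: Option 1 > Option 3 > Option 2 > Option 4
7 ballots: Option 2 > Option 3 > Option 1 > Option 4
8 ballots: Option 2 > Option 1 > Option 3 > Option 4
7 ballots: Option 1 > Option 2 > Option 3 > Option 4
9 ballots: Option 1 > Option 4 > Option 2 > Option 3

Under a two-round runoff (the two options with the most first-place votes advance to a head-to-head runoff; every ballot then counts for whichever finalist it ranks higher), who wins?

Round 1 first-place votes: Option 1 22, Option 2 15, Option 3 10, Option 4 0. Option 1 and Option 2 advance.
Runoff: Option 1 is ranked above Option 2 on 22 ballots, Option 2 above Option 1 on 25.

Option 2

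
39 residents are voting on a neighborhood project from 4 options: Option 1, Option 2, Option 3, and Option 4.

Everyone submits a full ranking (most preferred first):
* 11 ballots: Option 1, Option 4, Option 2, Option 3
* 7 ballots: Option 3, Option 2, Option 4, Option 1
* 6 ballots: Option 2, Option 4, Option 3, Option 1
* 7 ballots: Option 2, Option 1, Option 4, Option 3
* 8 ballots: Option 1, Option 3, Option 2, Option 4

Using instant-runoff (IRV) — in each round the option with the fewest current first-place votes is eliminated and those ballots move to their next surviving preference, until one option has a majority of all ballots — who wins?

Round 1: Option 1 19, Option 2 13, Option 3 7, Option 4 0. Option 4 eliminated.
Round 2: Option 1 19, Option 2 13, Option 3 7. Option 3 eliminated.
Round 3: Option 1 19, Option 2 20. Option 2 has a majority (≥20).

Option 2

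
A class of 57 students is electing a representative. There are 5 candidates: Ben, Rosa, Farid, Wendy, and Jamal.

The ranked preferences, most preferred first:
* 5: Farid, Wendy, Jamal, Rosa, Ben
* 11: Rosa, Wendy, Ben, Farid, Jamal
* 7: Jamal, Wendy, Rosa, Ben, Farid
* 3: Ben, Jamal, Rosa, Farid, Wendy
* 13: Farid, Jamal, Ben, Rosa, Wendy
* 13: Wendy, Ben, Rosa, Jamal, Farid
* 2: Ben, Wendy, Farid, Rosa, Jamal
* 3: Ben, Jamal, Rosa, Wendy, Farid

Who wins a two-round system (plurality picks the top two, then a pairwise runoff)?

Wendy

Round 1 first-place votes: Ben 8, Rosa 11, Farid 18, Wendy 13, Jamal 7. Farid and Wendy advance.
Runoff: Farid is ranked above Wendy on 21 ballots, Wendy above Farid on 36.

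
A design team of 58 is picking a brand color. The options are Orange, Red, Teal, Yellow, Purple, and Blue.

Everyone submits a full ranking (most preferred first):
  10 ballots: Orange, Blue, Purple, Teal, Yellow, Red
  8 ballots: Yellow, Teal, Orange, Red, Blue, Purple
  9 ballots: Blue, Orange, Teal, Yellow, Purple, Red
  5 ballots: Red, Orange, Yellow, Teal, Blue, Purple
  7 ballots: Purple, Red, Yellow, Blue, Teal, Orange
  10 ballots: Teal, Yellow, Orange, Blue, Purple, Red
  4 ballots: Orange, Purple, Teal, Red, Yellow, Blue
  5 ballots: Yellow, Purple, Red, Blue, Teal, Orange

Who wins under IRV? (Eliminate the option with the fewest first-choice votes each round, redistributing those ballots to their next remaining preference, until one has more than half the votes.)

Round 1: Orange 14, Red 5, Teal 10, Yellow 13, Purple 7, Blue 9. Red eliminated.
Round 2: Orange 19, Teal 10, Yellow 13, Purple 7, Blue 9. Purple eliminated.
Round 3: Orange 19, Teal 10, Yellow 20, Blue 9. Blue eliminated.
Round 4: Orange 28, Teal 10, Yellow 20. Teal eliminated.
Round 5: Orange 28, Yellow 30. Yellow has a majority (≥30).

Yellow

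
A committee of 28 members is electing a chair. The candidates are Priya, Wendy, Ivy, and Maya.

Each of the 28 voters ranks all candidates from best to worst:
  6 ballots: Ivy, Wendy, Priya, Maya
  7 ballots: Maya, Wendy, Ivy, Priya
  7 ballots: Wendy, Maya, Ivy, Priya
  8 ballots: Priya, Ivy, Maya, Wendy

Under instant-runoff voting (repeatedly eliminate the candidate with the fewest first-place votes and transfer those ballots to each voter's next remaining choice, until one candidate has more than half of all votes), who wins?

Wendy

Round 1: Priya 8, Wendy 7, Ivy 6, Maya 7. Ivy eliminated.
Round 2: Priya 8, Wendy 13, Maya 7. Maya eliminated.
Round 3: Priya 8, Wendy 20. Wendy has a majority (≥15).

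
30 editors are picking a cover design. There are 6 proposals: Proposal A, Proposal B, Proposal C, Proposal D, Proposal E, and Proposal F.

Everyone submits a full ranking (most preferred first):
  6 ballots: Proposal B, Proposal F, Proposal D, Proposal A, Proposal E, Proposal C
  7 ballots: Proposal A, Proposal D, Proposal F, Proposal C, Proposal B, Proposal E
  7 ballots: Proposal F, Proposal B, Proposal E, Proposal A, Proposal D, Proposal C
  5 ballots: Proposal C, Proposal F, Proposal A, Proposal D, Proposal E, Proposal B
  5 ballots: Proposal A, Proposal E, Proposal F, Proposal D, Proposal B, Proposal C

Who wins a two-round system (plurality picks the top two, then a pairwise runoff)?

Round 1 first-place votes: Proposal A 12, Proposal B 6, Proposal C 5, Proposal D 0, Proposal E 0, Proposal F 7. Proposal A and Proposal F advance.
Runoff: Proposal A is ranked above Proposal F on 12 ballots, Proposal F above Proposal A on 18.

Proposal F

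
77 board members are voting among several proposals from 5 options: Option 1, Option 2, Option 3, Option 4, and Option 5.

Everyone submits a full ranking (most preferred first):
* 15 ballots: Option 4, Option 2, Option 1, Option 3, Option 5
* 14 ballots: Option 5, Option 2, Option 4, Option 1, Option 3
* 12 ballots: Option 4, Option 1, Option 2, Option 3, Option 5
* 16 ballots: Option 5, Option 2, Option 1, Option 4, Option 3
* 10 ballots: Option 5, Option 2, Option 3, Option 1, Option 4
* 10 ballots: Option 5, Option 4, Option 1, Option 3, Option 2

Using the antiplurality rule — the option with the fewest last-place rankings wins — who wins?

Option 1

Last-place votes: Option 1 0, Option 2 10, Option 3 30, Option 4 10, Option 5 27.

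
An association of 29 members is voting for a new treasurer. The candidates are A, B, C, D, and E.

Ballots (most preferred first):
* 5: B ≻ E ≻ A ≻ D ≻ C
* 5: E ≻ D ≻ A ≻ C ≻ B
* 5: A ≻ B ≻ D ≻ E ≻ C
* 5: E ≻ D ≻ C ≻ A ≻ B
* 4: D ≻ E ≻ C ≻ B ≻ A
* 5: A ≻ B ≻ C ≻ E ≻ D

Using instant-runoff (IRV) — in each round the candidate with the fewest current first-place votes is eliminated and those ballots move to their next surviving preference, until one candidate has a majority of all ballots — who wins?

Round 1: A 10, B 5, C 0, D 4, E 10. C eliminated.
Round 2: A 10, B 5, D 4, E 10. D eliminated.
Round 3: A 10, B 5, E 14. B eliminated.
Round 4: A 10, E 19. E has a majority (≥15).

E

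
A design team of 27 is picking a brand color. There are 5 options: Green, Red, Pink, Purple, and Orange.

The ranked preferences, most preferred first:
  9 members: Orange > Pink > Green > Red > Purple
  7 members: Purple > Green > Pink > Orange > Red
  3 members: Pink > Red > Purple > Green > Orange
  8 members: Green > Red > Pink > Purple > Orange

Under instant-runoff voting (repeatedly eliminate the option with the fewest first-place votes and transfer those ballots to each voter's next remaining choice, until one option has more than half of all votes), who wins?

Round 1: Green 8, Red 0, Pink 3, Purple 7, Orange 9. Red eliminated.
Round 2: Green 8, Pink 3, Purple 7, Orange 9. Pink eliminated.
Round 3: Green 8, Purple 10, Orange 9. Green eliminated.
Round 4: Purple 18, Orange 9. Purple has a majority (≥14).

Purple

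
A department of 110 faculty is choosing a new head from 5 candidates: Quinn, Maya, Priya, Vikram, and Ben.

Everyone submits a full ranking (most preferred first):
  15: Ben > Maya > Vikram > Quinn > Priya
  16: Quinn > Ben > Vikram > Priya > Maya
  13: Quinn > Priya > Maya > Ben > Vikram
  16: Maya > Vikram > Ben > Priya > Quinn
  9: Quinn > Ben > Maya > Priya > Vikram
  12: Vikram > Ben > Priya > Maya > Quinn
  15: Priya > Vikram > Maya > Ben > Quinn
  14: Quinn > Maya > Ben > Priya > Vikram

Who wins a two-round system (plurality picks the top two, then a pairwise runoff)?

Maya

Round 1 first-place votes: Quinn 52, Maya 16, Priya 15, Vikram 12, Ben 15. Quinn and Maya advance.
Runoff: Quinn is ranked above Maya on 52 ballots, Maya above Quinn on 58.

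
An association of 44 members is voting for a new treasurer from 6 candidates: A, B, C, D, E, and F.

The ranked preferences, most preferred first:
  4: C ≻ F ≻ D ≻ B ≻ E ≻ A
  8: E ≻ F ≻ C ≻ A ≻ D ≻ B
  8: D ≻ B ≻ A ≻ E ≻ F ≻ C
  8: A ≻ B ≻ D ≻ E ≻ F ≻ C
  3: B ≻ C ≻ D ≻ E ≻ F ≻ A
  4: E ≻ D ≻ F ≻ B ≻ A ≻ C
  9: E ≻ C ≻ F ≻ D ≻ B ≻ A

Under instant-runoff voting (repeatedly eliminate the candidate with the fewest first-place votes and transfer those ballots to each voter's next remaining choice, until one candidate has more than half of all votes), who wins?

D

Round 1: A 8, B 3, C 4, D 8, E 21, F 0. F eliminated.
Round 2: A 8, B 3, C 4, D 8, E 21. B eliminated.
Round 3: A 8, C 7, D 8, E 21. C eliminated.
Round 4: A 8, D 15, E 21. A eliminated.
Round 5: D 23, E 21. D has a majority (≥23).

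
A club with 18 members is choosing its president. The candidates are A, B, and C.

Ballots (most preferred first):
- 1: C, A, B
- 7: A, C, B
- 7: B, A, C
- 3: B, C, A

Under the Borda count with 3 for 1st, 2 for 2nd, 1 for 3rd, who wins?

A

A: 1×2 + 7×3 + 7×2 + 3×1 = 40
B: 1×1 + 7×1 + 7×3 + 3×3 = 38
C: 1×3 + 7×2 + 7×1 + 3×2 = 30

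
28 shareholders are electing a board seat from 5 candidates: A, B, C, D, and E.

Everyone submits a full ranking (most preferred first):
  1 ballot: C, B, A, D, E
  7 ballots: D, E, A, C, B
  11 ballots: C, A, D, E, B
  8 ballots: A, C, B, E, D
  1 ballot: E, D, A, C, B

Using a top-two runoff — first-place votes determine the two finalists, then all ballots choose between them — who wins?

Round 1 first-place votes: A 8, B 0, C 12, D 7, E 1. C and A advance.
Runoff: C is ranked above A on 12 ballots, A above C on 16.

A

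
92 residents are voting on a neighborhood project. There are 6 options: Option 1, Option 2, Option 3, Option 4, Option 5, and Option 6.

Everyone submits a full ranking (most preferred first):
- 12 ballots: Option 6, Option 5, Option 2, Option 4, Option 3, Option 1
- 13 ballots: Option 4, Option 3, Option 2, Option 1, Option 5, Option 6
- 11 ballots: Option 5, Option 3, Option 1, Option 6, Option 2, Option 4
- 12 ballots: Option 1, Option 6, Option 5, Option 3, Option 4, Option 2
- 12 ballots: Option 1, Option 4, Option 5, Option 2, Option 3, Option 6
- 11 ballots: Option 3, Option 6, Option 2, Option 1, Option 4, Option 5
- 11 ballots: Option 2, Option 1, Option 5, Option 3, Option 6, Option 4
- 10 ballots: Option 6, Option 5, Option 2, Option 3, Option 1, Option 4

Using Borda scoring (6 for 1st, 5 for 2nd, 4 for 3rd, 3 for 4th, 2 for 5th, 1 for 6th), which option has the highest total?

Option 1: 12×1 + 13×3 + 11×4 + 12×6 + 12×6 + 11×3 + 11×5 + 10×2 = 347
Option 2: 12×4 + 13×4 + 11×2 + 12×1 + 12×3 + 11×4 + 11×6 + 10×4 = 320
Option 3: 12×2 + 13×5 + 11×5 + 12×3 + 12×2 + 11×6 + 11×3 + 10×3 = 333
Option 4: 12×3 + 13×6 + 11×1 + 12×2 + 12×5 + 11×2 + 11×1 + 10×1 = 252
Option 5: 12×5 + 13×2 + 11×6 + 12×4 + 12×4 + 11×1 + 11×4 + 10×5 = 353
Option 6: 12×6 + 13×1 + 11×3 + 12×5 + 12×1 + 11×5 + 11×2 + 10×6 = 327

Option 5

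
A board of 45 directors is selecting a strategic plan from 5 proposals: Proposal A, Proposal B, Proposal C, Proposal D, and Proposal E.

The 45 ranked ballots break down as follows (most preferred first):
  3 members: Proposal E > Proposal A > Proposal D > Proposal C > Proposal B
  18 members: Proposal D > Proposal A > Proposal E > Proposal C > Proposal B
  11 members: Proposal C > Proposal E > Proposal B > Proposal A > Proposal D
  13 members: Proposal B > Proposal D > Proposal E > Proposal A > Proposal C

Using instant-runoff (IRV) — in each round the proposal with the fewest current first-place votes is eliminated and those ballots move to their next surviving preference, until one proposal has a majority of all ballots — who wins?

Proposal B

Round 1: Proposal A 0, Proposal B 13, Proposal C 11, Proposal D 18, Proposal E 3. Proposal A eliminated.
Round 2: Proposal B 13, Proposal C 11, Proposal D 18, Proposal E 3. Proposal E eliminated.
Round 3: Proposal B 13, Proposal C 11, Proposal D 21. Proposal C eliminated.
Round 4: Proposal B 24, Proposal D 21. Proposal B has a majority (≥23).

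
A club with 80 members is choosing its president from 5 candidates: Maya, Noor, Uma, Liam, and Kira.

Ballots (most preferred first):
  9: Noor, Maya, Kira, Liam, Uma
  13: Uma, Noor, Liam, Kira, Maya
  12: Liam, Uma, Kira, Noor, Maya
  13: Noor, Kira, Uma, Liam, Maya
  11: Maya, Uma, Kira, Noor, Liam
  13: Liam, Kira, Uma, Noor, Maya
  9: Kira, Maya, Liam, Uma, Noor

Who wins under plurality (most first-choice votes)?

First-place votes: Maya 11, Noor 22, Uma 13, Liam 25, Kira 9.

Liam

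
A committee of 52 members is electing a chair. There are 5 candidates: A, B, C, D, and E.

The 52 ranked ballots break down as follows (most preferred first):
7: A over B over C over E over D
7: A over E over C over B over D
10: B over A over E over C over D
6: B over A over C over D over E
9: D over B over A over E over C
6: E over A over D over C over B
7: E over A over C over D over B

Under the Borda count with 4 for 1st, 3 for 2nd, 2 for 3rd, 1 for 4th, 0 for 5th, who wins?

A: 7×4 + 7×4 + 10×3 + 6×3 + 9×2 + 6×3 + 7×3 = 161
B: 7×3 + 7×1 + 10×4 + 6×4 + 9×3 + 6×0 + 7×0 = 119
C: 7×2 + 7×2 + 10×1 + 6×2 + 9×0 + 6×1 + 7×2 = 70
D: 7×0 + 7×0 + 10×0 + 6×1 + 9×4 + 6×2 + 7×1 = 61
E: 7×1 + 7×3 + 10×2 + 6×0 + 9×1 + 6×4 + 7×4 = 109

A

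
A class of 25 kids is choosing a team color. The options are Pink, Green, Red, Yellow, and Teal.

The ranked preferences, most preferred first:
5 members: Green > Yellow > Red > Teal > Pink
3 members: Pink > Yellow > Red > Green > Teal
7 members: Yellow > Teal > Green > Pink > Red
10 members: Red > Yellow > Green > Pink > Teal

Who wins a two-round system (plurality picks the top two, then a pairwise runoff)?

Yellow

Round 1 first-place votes: Pink 3, Green 5, Red 10, Yellow 7, Teal 0. Red and Yellow advance.
Runoff: Red is ranked above Yellow on 10 ballots, Yellow above Red on 15.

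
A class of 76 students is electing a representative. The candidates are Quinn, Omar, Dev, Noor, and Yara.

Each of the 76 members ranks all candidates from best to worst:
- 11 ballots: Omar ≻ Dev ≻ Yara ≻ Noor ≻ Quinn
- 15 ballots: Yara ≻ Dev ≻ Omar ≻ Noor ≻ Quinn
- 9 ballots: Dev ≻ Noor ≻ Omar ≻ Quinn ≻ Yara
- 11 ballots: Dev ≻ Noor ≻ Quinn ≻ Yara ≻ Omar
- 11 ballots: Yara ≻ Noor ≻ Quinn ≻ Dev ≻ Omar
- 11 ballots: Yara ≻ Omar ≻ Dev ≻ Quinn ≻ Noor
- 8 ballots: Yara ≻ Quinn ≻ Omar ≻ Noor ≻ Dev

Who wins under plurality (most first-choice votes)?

First-place votes: Quinn 0, Omar 11, Dev 20, Noor 0, Yara 45.

Yara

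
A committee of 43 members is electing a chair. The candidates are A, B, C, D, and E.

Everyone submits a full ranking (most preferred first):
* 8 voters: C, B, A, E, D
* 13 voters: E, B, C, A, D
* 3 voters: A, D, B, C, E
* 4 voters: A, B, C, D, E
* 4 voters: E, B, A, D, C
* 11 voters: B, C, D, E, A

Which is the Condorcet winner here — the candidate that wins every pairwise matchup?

B vs A: 36–7
B vs C: 35–8
B vs D: 40–3
B vs E: 26–17
B beats every other candidate.

B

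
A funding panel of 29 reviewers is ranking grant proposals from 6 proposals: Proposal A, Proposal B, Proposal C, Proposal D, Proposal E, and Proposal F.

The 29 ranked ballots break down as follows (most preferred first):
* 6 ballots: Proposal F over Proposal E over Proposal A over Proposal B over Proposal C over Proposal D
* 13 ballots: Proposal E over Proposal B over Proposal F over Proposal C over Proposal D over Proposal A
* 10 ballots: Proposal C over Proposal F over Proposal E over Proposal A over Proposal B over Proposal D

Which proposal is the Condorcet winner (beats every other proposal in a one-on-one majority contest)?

Proposal F

Proposal F vs Proposal A: 29–0
Proposal F vs Proposal B: 16–13
Proposal F vs Proposal C: 19–10
Proposal F vs Proposal D: 29–0
Proposal F vs Proposal E: 16–13
Proposal F beats every other proposal.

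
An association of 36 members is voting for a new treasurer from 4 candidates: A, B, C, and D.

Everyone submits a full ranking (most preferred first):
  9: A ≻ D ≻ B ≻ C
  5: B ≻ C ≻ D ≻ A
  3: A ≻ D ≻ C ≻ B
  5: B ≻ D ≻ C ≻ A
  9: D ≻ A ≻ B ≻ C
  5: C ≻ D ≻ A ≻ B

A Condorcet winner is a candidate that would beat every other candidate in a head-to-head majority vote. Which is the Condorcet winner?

D vs A: 24–12
D vs B: 26–10
D vs C: 26–10
D beats every other candidate.

D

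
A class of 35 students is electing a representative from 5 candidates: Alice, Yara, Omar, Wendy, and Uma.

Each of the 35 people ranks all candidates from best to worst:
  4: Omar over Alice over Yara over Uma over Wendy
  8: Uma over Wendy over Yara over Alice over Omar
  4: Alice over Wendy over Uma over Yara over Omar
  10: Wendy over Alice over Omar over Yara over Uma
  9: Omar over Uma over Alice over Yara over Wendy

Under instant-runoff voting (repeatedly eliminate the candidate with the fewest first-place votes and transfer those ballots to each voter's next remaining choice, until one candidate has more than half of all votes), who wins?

Wendy

Round 1: Alice 4, Yara 0, Omar 13, Wendy 10, Uma 8. Yara eliminated.
Round 2: Alice 4, Omar 13, Wendy 10, Uma 8. Alice eliminated.
Round 3: Omar 13, Wendy 14, Uma 8. Uma eliminated.
Round 4: Omar 13, Wendy 22. Wendy has a majority (≥18).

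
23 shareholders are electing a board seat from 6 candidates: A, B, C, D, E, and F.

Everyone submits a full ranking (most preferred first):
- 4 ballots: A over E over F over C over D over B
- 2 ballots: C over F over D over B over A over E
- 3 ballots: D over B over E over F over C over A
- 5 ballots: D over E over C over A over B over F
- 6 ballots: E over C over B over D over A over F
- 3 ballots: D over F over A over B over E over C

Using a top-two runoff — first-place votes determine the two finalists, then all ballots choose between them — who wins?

D

Round 1 first-place votes: A 4, B 0, C 2, D 11, E 6, F 0. D and E advance.
Runoff: D is ranked above E on 13 ballots, E above D on 10.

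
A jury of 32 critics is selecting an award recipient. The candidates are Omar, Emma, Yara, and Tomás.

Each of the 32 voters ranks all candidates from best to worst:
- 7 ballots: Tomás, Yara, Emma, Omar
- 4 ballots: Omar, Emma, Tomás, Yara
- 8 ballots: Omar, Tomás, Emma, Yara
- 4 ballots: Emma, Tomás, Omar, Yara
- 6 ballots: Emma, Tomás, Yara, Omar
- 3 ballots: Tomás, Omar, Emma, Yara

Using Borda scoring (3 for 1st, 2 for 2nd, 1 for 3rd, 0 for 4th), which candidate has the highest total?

Omar: 7×0 + 4×3 + 8×3 + 4×1 + 6×0 + 3×2 = 46
Emma: 7×1 + 4×2 + 8×1 + 4×3 + 6×3 + 3×1 = 56
Yara: 7×2 + 4×0 + 8×0 + 4×0 + 6×1 + 3×0 = 20
Tomás: 7×3 + 4×1 + 8×2 + 4×2 + 6×2 + 3×3 = 70

Tomás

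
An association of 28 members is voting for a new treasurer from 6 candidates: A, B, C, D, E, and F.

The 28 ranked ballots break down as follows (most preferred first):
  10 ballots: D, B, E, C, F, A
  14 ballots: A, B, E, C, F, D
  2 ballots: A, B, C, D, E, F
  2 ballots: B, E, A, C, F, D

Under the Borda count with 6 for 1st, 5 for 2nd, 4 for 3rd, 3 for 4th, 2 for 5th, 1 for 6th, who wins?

A: 10×1 + 14×6 + 2×6 + 2×4 = 114
B: 10×5 + 14×5 + 2×5 + 2×6 = 142
C: 10×3 + 14×3 + 2×4 + 2×3 = 86
D: 10×6 + 14×1 + 2×3 + 2×1 = 82
E: 10×4 + 14×4 + 2×2 + 2×5 = 110
F: 10×2 + 14×2 + 2×1 + 2×2 = 54

B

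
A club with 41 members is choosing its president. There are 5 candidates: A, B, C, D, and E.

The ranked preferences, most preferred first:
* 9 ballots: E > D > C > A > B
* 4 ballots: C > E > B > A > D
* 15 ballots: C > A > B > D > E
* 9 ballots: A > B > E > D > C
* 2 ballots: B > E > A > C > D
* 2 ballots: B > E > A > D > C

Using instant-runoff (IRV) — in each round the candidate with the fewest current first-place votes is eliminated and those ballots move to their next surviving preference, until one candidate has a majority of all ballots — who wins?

E

Round 1: A 9, B 4, C 19, D 0, E 9. D eliminated.
Round 2: A 9, B 4, C 19, E 9. B eliminated.
Round 3: A 9, C 19, E 13. A eliminated.
Round 4: C 19, E 22. E has a majority (≥21).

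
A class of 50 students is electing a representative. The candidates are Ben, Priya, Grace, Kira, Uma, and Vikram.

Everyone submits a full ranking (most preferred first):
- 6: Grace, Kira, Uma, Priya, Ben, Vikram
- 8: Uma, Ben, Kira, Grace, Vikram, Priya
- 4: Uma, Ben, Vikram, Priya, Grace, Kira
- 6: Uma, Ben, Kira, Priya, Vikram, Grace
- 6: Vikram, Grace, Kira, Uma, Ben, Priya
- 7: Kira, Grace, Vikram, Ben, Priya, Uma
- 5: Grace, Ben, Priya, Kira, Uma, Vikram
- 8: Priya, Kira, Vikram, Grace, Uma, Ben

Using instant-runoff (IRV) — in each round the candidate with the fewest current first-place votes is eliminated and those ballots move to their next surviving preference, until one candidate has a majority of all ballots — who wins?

Grace

Round 1: Ben 0, Priya 8, Grace 11, Kira 7, Uma 18, Vikram 6. Ben eliminated.
Round 2: Priya 8, Grace 11, Kira 7, Uma 18, Vikram 6. Vikram eliminated.
Round 3: Priya 8, Grace 17, Kira 7, Uma 18. Kira eliminated.
Round 4: Priya 8, Grace 24, Uma 18. Priya eliminated.
Round 5: Grace 32, Uma 18. Grace has a majority (≥26).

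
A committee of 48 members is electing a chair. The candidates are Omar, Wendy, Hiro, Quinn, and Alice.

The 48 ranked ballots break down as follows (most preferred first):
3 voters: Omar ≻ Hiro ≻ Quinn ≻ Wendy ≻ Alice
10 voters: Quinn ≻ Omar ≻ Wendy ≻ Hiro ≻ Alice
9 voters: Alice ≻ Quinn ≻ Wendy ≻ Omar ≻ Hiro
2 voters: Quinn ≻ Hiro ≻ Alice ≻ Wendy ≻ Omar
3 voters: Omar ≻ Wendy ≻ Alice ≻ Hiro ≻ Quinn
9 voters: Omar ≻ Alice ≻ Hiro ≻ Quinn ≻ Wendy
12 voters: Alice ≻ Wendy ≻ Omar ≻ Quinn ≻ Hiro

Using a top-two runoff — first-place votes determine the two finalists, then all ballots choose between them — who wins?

Omar

Round 1 first-place votes: Omar 15, Wendy 0, Hiro 0, Quinn 12, Alice 21. Alice and Omar advance.
Runoff: Alice is ranked above Omar on 23 ballots, Omar above Alice on 25.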